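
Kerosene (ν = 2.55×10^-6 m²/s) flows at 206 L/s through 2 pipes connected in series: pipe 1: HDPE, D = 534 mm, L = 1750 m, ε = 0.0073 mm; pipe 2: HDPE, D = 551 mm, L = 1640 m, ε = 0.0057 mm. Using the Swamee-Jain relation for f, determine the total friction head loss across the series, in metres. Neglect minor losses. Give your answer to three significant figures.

Pipe 1: V = 0.9198 m/s, Re = 1.93×10^5, ε/D = 1.37×10^-5, f = 0.01577, h_1 = f(L/D)V²/2g = 2.228 m
Pipe 2: V = 0.8639 m/s, Re = 1.87×10^5, ε/D = 1.03×10^-5, f = 0.01583, h_2 = f(L/D)V²/2g = 1.793 m
Series → Q common, losses add: H = Σh = 4.021 m

H ≈ 4.02 m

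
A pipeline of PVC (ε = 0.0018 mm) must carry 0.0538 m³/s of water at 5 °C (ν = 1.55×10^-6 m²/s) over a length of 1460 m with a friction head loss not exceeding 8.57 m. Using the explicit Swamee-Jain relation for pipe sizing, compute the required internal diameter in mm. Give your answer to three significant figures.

D ≈ 233 mm

Swamee-Jain (Type III): D = 0.66·[ε^1.25·(LQ²/(gh_f))^4.75 + ν·Q^9.4·(L/(gh_f))^5.2]^0.04
LQ²/(gh_f) = 0.05027; L/(gh_f) = 17.37
Term 1 = ε^1.25·(…)^4.75 = 4.47×10^-14; Term 2 = ν·Q^9.4·(…)^5.2 = 5.08×10^-12
D = 0.66·(4.47×10^-14 + 5.08×10^-12)^0.04 = 0.2333 m = 233 mm
Check: V = 1.26 m/s, Re = 1.89×10^5, f = 0.01577, h_f = 7.96 m ≈ 8.57 m ✓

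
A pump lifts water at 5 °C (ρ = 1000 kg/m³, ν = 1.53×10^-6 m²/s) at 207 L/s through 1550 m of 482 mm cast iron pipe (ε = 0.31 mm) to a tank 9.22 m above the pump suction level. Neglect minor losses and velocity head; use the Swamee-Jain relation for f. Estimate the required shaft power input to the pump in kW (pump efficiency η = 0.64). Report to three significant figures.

V = 4Q/(πD²) = 1.134 m/s; Re = 3.57×10^5; ε/D = 6.43×10^-4; f = 0.01892
h_f = f(L/D)V²/2g = 3.990 m
Total head H = z + h_f = 9.22 + 3.990 = 13.21 m
P_hyd = ρgQH = 1000·9.81·0.207·13.21 = 26.83 kW
P_shaft = P_hyd/η = 26.83/0.64 = 41.91 kW

P_shaft ≈ 41.9 kW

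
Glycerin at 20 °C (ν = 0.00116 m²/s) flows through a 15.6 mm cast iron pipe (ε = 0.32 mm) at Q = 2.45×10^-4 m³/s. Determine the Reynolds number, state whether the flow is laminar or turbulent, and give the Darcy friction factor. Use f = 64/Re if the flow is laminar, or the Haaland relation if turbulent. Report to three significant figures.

Re ≈ 17.2; laminar; f = 64/Re ≈ 3.71

V = 4Q/(πD²) = 1.282 m/s
Re = VD/ν = 1.282·0.0156/0.00116 = 17.2
Re < 2300 → laminar → f = 64/Re = 3.713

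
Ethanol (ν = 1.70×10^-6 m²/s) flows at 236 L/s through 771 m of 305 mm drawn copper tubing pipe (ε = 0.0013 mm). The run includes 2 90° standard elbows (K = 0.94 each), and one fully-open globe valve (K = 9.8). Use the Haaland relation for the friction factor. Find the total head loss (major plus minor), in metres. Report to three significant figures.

H_L ≈ 23.4 m

V = 4Q/(πD²) = 3.230 m/s; V²/2g = 0.5318 m
Re = 5.80×10^5, ε/D = 4.26×10^-6 → f = 0.01278 (Haaland)
Major: h_f = f(L/D)·V²/2g = 0.01278·2528·0.5318 = 17.18 m
Minor: ΣK = 11.7; h_m = ΣK·V²/2g = 6.211 m
Total H_L = 17.18 + 6.211 = 23.39 m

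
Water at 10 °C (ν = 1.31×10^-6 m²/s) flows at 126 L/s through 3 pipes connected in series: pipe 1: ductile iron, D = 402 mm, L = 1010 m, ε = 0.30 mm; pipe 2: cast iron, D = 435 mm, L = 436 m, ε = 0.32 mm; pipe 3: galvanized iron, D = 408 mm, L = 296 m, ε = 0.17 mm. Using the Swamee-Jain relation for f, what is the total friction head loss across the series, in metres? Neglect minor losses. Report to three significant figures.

H ≈ 3.81 m

Pipe 1: V = 0.9927 m/s, Re = 3.05×10^5, ε/D = 7.46×10^-4, f = 0.01960, h_1 = f(L/D)V²/2g = 2.474 m
Pipe 2: V = 0.8478 m/s, Re = 2.82×10^5, ε/D = 7.36×10^-4, f = 0.01964, h_2 = f(L/D)V²/2g = 0.7211 m
Pipe 3: V = 0.9637 m/s, Re = 3.00×10^5, ε/D = 4.17×10^-4, f = 0.01783, h_3 = f(L/D)V²/2g = 0.6124 m
Series → Q common, losses add: H = Σh = 3.807 m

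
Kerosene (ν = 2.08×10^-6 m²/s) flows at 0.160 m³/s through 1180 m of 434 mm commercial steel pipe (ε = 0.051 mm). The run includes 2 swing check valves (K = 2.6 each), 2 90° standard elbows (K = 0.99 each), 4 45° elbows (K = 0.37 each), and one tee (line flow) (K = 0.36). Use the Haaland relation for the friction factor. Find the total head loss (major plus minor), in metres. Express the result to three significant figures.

H_L ≈ 3.13 m

V = 4Q/(πD²) = 1.082 m/s; V²/2g = 0.05962 m
Re = 2.26×10^5, ε/D = 1.18×10^-4 → f = 0.01602 (Haaland)
Major: h_f = f(L/D)·V²/2g = 0.01602·2719·0.05962 = 2.596 m
Minor: ΣK = 9.02; h_m = ΣK·V²/2g = 0.5378 m
Total H_L = 2.596 + 0.5378 = 3.134 m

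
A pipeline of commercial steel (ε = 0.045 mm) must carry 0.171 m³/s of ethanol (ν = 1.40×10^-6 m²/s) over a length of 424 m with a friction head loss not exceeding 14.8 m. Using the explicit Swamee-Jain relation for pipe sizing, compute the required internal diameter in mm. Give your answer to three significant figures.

D ≈ 256 mm

Swamee-Jain (Type III): D = 0.66·[ε^1.25·(LQ²/(gh_f))^4.75 + ν·Q^9.4·(L/(gh_f))^5.2]^0.04
LQ²/(gh_f) = 0.08539; L/(gh_f) = 2.920
Term 1 = ε^1.25·(…)^4.75 = 3.10×10^-11; Term 2 = ν·Q^9.4·(…)^5.2 = 2.27×10^-11
D = 0.66·(3.10×10^-11 + 2.27×10^-11)^0.04 = 0.2563 m = 256 mm
Check: V = 3.31 m/s, Re = 6.07×10^5, f = 0.01502, h_f = 13.9 m ≈ 14.8 m ✓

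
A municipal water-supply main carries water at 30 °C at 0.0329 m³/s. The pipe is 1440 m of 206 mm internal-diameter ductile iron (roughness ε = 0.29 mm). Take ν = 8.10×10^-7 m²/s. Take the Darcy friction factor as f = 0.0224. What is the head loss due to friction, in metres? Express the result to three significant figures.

h_f ≈ 7.78 m

V = 4Q/(πD²) = 4·0.0329/(π·0.206²) = 0.9871 m/s
h_f = f(L/D)V²/(2g) = 0.02240·(1440/0.206)·0.9871²/(2·9.81) = 7.777 m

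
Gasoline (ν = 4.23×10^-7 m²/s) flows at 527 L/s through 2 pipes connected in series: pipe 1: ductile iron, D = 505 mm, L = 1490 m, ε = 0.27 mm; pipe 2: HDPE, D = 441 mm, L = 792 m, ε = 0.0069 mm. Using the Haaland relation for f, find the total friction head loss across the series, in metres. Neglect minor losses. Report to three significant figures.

Pipe 1: V = 2.631 m/s, Re = 3.14×10^6, ε/D = 5.35×10^-4, f = 0.01712, h_1 = f(L/D)V²/2g = 17.83 m
Pipe 2: V = 3.450 m/s, Re = 3.60×10^6, ε/D = 1.56×10^-5, f = 0.01012, h_2 = f(L/D)V²/2g = 11.03 m
Series → Q common, losses add: H = Σh = 28.85 m

H ≈ 28.9 m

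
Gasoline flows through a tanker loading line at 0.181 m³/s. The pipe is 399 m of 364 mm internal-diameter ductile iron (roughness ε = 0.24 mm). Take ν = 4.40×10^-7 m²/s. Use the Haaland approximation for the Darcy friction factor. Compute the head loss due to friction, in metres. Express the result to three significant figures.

V = 4Q/(πD²) = 4·0.181/(π·0.364²) = 1.739 m/s
Re = VD/ν = 1.739·0.364/4.40×10^-7 = 1.44×10^6 → turbulent
ε/D = 0.24/364 = 6.59×10^-4
Haaland: f = 0.01807
h_f = f(L/D)V²/(2g) = 0.01807·(399/0.364)·1.739²/(2·9.81) = 3.055 m

h_f ≈ 3.06 m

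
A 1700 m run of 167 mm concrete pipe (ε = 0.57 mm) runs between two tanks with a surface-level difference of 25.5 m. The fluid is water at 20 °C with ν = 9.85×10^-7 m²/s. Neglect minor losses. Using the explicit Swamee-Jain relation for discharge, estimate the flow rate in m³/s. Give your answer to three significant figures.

Swamee-Jain (Type II): Q = -0.965·√(gD⁵h_f/L)·ln[ε/(3.7D) + √(3.17ν²L/(gD³h_f))]
√(gD⁵h_f/L) = √(9.81·0.167⁵·25.5/1700) = 0.004372
ε/(3.7D) = 9.22×10^-4; √(3.17ν²L/(gD³h_f)) = 6.70×10^-5
Q = -0.965·0.004372·ln(9.895×10^-4) = 0.02919 m³/s
Check: V = 1.33 m/s, Re = 2.26×10^5, f = 0.02786, h_f = 25.7 m ≈ 25.5 m ✓

Q ≈ 0.0292 m³/s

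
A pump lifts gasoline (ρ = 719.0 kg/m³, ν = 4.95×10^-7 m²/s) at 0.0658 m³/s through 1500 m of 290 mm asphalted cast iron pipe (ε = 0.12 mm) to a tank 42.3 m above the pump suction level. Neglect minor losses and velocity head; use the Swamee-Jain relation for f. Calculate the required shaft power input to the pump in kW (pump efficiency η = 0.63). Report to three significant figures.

V = 4Q/(πD²) = 0.9962 m/s; Re = 5.84×10^5; ε/D = 4.14×10^-4; f = 0.01707
h_f = f(L/D)V²/2g = 4.466 m
Total head H = z + h_f = 42.3 + 4.466 = 46.77 m
P_hyd = ρgQH = 719.0·9.81·0.0658·46.77 = 21.70 kW
P_shaft = P_hyd/η = 21.70/0.63 = 34.45 kW

P_shaft ≈ 34.5 kW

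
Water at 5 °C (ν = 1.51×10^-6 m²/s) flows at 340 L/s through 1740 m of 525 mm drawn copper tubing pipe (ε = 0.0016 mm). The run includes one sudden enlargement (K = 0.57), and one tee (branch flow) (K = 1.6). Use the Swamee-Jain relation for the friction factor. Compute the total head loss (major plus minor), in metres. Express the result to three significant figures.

H_L ≈ 5.66 m

V = 4Q/(πD²) = 1.571 m/s; V²/2g = 0.1257 m
Re = 5.46×10^5, ε/D = 3.05×10^-6 → f = 0.01294 (Swamee-Jain)
Major: h_f = f(L/D)·V²/2g = 0.01294·3314·0.1257 = 5.392 m
Minor: ΣK = 2.17; h_m = ΣK·V²/2g = 0.2728 m
Total H_L = 5.392 + 0.2728 = 5.665 m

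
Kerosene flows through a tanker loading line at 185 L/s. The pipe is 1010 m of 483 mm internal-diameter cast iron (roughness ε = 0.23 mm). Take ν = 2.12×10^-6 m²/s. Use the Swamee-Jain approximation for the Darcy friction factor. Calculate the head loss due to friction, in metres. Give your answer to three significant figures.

V = 4Q/(πD²) = 4·0.185/(π·0.483²) = 1.010 m/s
Re = VD/ν = 1.010·0.483/2.12×10^-6 = 2.30×10^5 → turbulent
ε/D = 0.23/483 = 4.76×10^-4
Swamee-Jain: f = 0.01857
h_f = f(L/D)V²/(2g) = 0.01857·(1010/0.483)·1.010²/(2·9.81) = 2.018 m

h_f ≈ 2.02 m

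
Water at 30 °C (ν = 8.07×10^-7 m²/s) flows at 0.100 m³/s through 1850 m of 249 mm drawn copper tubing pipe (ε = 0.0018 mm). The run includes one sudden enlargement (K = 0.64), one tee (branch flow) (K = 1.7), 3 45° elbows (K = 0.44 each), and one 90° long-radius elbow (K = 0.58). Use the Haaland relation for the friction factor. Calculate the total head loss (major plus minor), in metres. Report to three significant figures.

H_L ≈ 21.1 m

V = 4Q/(πD²) = 2.054 m/s; V²/2g = 0.2149 m
Re = 6.34×10^5, ε/D = 7.23×10^-6 → f = 0.01262 (Haaland)
Major: h_f = f(L/D)·V²/2g = 0.01262·7430·0.2149 = 20.16 m
Minor: ΣK = 4.24; h_m = ΣK·V²/2g = 0.9114 m
Total H_L = 20.16 + 0.9114 = 21.07 m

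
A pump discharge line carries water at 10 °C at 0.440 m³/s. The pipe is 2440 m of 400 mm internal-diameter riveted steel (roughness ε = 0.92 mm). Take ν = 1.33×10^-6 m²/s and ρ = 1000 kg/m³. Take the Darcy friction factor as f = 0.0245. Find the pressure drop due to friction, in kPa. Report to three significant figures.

Δp ≈ 916 kPa

V = 4Q/(πD²) = 4·0.440/(π·0.400²) = 3.501 m/s
h_f = f(L/D)V²/(2g) = 0.02450·(2440/0.400)·3.501²/(2·9.81) = 93.39 m
Δp = ρg·h_f = 1000·9.81·93.39 = 916.1 kPa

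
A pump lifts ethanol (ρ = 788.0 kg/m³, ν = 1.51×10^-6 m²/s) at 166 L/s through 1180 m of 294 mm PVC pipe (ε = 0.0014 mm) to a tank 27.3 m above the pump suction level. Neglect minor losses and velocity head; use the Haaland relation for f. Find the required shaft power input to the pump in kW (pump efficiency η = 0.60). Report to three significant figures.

P_shaft ≈ 93.0 kW

V = 4Q/(πD²) = 2.445 m/s; Re = 4.76×10^5; ε/D = 4.76×10^-6; f = 0.01323
h_f = f(L/D)V²/2g = 16.18 m
Total head H = z + h_f = 27.3 + 16.18 = 43.48 m
P_hyd = ρgQH = 788.0·9.81·0.166·43.48 = 55.80 kW
P_shaft = P_hyd/η = 55.80/0.60 = 92.99 kW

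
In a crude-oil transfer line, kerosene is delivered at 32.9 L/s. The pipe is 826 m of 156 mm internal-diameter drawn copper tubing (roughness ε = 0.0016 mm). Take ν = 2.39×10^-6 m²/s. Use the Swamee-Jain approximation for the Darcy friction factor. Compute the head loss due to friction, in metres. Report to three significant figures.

V = 4Q/(πD²) = 4·0.0329/(π·0.156²) = 1.721 m/s
Re = VD/ν = 1.721·0.156/2.39×10^-6 = 1.12×10^5 → turbulent
ε/D = 0.0016/156 = 1.03×10^-5
Swamee-Jain: f = 0.01750
h_f = f(L/D)V²/(2g) = 0.01750·(826/0.156)·1.721²/(2·9.81) = 14.00 m

h_f ≈ 14.0 m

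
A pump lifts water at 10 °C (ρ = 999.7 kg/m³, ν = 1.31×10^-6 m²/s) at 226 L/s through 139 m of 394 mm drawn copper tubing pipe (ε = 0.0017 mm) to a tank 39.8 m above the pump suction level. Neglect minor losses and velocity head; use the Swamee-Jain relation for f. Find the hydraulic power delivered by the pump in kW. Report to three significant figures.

V = 4Q/(πD²) = 1.854 m/s; Re = 5.58×10^5; ε/D = 4.31×10^-6; f = 0.01291
h_f = f(L/D)V²/2g = 0.7979 m
Total head H = z + h_f = 39.8 + 0.7979 = 40.60 m
P_hyd = ρgQH = 999.7·9.81·0.226·40.60 = 89.98 kW

P_hyd ≈ 90.0 kW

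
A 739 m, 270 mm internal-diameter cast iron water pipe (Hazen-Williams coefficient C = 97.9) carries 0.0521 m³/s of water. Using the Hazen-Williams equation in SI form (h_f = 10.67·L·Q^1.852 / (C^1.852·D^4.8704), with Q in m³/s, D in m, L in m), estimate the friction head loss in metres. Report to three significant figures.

h_f = 10.67·739·0.0521^1.852 / (97.9^1.852·0.270^4.8704) = 4.008 m

h_f ≈ 4.01 m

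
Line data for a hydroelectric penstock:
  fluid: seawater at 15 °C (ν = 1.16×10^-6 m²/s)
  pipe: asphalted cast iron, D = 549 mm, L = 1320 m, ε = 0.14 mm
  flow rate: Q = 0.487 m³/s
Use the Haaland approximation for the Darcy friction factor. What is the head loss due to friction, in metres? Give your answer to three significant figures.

h_f ≈ 7.88 m

V = 4Q/(πD²) = 4·0.487/(π·0.549²) = 2.057 m/s
Re = VD/ν = 2.057·0.549/1.16×10^-6 = 9.74×10^5 → turbulent
ε/D = 0.14/549 = 2.55×10^-4
Haaland: f = 0.01519
h_f = f(L/D)V²/(2g) = 0.01519·(1320/0.549)·2.057²/(2·9.81) = 7.880 m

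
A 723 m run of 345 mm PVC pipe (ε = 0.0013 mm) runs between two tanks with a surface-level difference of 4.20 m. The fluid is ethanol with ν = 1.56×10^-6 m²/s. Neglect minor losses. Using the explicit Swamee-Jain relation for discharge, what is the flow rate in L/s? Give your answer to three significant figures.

Swamee-Jain (Type II): Q = -0.965·√(gD⁵h_f/L)·ln[ε/(3.7D) + √(3.17ν²L/(gD³h_f))]
√(gD⁵h_f/L) = √(9.81·0.345⁵·4.20/723) = 0.01669
ε/(3.7D) = 1.02×10^-6; √(3.17ν²L/(gD³h_f)) = 5.74×10^-5
Q = -0.965·0.01669·ln(5.843×10^-5) = 0.1570 m³/s
Check: V = 1.68 m/s, Re = 3.71×10^5, f = 0.01387, h_f = 4.18 m ≈ 4.20 m ✓

Q ≈ 157 L/s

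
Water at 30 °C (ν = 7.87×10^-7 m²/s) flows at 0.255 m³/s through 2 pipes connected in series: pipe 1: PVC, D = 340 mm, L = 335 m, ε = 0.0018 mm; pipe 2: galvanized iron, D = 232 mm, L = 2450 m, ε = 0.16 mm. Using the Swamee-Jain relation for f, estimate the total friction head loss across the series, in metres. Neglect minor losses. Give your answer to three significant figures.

Pipe 1: V = 2.809 m/s, Re = 1.21×10^6, ε/D = 5.29×10^-6, f = 0.01139, h_1 = f(L/D)V²/2g = 4.511 m
Pipe 2: V = 6.032 m/s, Re = 1.78×10^6, ε/D = 6.90×10^-4, f = 0.01827, h_2 = f(L/D)V²/2g = 357.9 m
Series → Q common, losses add: H = Σh = 362.4 m

H ≈ 362 m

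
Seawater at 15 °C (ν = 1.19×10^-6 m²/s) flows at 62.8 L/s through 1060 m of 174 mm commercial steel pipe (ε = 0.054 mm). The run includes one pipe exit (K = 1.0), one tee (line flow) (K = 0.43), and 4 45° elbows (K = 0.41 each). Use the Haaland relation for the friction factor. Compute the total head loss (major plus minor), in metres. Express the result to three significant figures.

V = 4Q/(πD²) = 2.641 m/s; V²/2g = 0.3555 m
Re = 3.86×10^5, ε/D = 3.10×10^-4 → f = 0.01653 (Haaland)
Major: h_f = f(L/D)·V²/2g = 0.01653·6092·0.3555 = 35.80 m
Minor: ΣK = 3.07; h_m = ΣK·V²/2g = 1.091 m
Total H_L = 35.80 + 1.091 = 36.89 m

H_L ≈ 36.9 m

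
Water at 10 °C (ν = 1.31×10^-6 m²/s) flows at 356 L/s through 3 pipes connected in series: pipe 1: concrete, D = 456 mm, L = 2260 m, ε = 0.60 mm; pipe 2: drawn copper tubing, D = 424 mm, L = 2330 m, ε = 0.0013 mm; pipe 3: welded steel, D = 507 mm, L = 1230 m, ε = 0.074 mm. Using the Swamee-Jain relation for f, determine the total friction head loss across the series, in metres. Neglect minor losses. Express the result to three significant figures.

H ≈ 52.8 m

Pipe 1: V = 2.180 m/s, Re = 7.59×10^5, ε/D = 0.00132, f = 0.02144, h_1 = f(L/D)V²/2g = 25.74 m
Pipe 2: V = 2.521 m/s, Re = 8.16×10^5, ε/D = 3.07×10^-6, f = 0.01208, h_2 = f(L/D)V²/2g = 21.51 m
Pipe 3: V = 1.763 m/s, Re = 6.82×10^5, ε/D = 1.46×10^-4, f = 0.01455, h_3 = f(L/D)V²/2g = 5.596 m
Series → Q common, losses add: H = Σh = 52.85 m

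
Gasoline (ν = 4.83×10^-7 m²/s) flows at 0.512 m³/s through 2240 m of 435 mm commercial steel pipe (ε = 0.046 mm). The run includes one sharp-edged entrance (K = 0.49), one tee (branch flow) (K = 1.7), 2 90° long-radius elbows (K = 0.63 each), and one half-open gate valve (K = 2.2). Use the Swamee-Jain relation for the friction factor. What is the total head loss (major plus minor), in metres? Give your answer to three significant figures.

V = 4Q/(πD²) = 3.445 m/s; V²/2g = 0.6049 m
Re = 3.10×10^6, ε/D = 1.06×10^-4 → f = 0.01272 (Swamee-Jain)
Major: h_f = f(L/D)·V²/2g = 0.01272·5149·0.6049 = 39.61 m
Minor: ΣK = 5.65; h_m = ΣK·V²/2g = 3.418 m
Total H_L = 39.61 + 3.418 = 43.03 m

H_L ≈ 43.0 m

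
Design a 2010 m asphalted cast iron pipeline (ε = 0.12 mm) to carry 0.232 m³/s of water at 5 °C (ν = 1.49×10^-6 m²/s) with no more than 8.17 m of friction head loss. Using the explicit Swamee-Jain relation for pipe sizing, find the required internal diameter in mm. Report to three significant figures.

Swamee-Jain (Type III): D = 0.66·[ε^1.25·(LQ²/(gh_f))^4.75 + ν·Q^9.4·(L/(gh_f))^5.2]^0.04
LQ²/(gh_f) = 1.350; L/(gh_f) = 25.08
Term 1 = ε^1.25·(…)^4.75 = 5.22×10^-5; Term 2 = ν·Q^9.4·(…)^5.2 = 3.06×10^-5
D = 0.66·(5.22×10^-5 + 3.06×10^-5)^0.04 = 0.4532 m = 453 mm
Check: V = 1.44 m/s, Re = 4.37×10^5, f = 0.01625, h_f = 7.60 m ≈ 8.17 m ✓

D ≈ 453 mm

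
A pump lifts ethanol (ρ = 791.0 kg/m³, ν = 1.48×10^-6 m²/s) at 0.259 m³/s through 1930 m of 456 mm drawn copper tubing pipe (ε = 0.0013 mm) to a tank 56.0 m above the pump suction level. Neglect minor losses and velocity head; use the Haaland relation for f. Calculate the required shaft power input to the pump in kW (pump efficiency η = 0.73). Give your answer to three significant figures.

P_shaft ≈ 174 kW

V = 4Q/(πD²) = 1.586 m/s; Re = 4.89×10^5; ε/D = 2.85×10^-6; f = 0.01315
h_f = f(L/D)V²/2g = 7.133 m
Total head H = z + h_f = 56.0 + 7.133 = 63.13 m
P_hyd = ρgQH = 791.0·9.81·0.259·63.13 = 126.9 kW
P_shaft = P_hyd/η = 126.9/0.73 = 173.8 kW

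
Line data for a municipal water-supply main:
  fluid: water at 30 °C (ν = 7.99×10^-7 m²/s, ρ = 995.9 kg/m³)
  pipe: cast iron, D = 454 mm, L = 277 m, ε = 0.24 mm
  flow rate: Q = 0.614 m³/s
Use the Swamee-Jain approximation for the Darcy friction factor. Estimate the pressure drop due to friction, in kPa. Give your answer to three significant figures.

Δp ≈ 75.2 kPa

V = 4Q/(πD²) = 4·0.614/(π·0.454²) = 3.793 m/s
Re = VD/ν = 3.793·0.454/7.99×10^-7 = 2.16×10^6 → turbulent
ε/D = 0.24/454 = 5.29×10^-4
Swamee-Jain: f = 0.01721
h_f = f(L/D)V²/(2g) = 0.01721·(277/0.454)·3.793²/(2·9.81) = 7.698 m
Δp = ρg·h_f = 995.9·9.81·7.698 = 75.21 kPa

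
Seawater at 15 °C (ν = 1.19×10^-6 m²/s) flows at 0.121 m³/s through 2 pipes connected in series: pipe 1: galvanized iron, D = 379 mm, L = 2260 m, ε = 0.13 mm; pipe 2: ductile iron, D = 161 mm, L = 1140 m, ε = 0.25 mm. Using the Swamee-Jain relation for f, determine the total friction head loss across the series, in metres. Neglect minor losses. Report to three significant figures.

H ≈ 290 m

Pipe 1: V = 1.073 m/s, Re = 3.42×10^5, ε/D = 3.43×10^-4, f = 0.01717, h_1 = f(L/D)V²/2g = 6.003 m
Pipe 2: V = 5.944 m/s, Re = 8.04×10^5, ε/D = 0.00155, f = 0.02229, h_2 = f(L/D)V²/2g = 284.1 m
Series → Q common, losses add: H = Σh = 290.1 m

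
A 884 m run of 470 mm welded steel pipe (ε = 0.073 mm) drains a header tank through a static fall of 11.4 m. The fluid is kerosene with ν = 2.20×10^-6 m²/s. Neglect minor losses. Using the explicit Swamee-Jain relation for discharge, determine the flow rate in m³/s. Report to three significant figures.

Swamee-Jain (Type II): Q = -0.965·√(gD⁵h_f/L)·ln[ε/(3.7D) + √(3.17ν²L/(gD³h_f))]
√(gD⁵h_f/L) = √(9.81·0.470⁵·11.4/884) = 0.05386
ε/(3.7D) = 4.20×10^-5; √(3.17ν²L/(gD³h_f)) = 3.42×10^-5
Q = -0.965·0.05386·ln(7.616×10^-5) = 0.4929 m³/s
Check: V = 2.84 m/s, Re = 6.07×10^5, f = 0.01481, h_f = 11.5 m ≈ 11.4 m ✓

Q ≈ 0.493 m³/s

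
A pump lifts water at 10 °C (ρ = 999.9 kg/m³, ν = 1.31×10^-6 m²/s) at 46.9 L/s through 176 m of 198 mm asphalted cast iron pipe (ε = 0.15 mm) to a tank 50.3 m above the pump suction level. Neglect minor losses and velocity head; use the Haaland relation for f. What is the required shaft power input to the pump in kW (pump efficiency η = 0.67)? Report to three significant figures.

P_shaft ≈ 36.0 kW

V = 4Q/(πD²) = 1.523 m/s; Re = 2.30×10^5; ε/D = 7.58×10^-4; f = 0.01971
h_f = f(L/D)V²/2g = 2.072 m
Total head H = z + h_f = 50.3 + 2.072 = 52.37 m
P_hyd = ρgQH = 999.9·9.81·0.0469·52.37 = 24.09 kW
P_shaft = P_hyd/η = 24.09/0.67 = 35.96 kW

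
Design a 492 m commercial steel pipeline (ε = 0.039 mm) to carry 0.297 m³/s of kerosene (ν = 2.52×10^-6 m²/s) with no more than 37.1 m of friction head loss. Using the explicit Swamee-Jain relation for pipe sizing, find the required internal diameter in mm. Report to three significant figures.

Swamee-Jain (Type III): D = 0.66·[ε^1.25·(LQ²/(gh_f))^4.75 + ν·Q^9.4·(L/(gh_f))^5.2]^0.04
LQ²/(gh_f) = 0.1192; L/(gh_f) = 1.352
Term 1 = ε^1.25·(…)^4.75 = 1.26×10^-10; Term 2 = ν·Q^9.4·(…)^5.2 = 1.34×10^-10
D = 0.66·(1.26×10^-10 + 1.34×10^-10)^0.04 = 0.2730 m = 273 mm
Check: V = 5.07 m/s, Re = 5.50×10^5, f = 0.01481, h_f = 35.0 m ≈ 37.1 m ✓

D ≈ 273 mm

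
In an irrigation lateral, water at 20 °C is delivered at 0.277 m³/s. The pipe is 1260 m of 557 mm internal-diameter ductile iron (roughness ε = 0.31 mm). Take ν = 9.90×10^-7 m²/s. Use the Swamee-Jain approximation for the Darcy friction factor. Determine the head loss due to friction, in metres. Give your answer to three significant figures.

h_f ≈ 2.67 m

V = 4Q/(πD²) = 4·0.277/(π·0.557²) = 1.137 m/s
Re = VD/ν = 1.137·0.557/9.90×10^-7 = 6.40×10^5 → turbulent
ε/D = 0.31/557 = 5.57×10^-4
Swamee-Jain: f = 0.01793
h_f = f(L/D)V²/(2g) = 0.01793·(1260/0.557)·1.137²/(2·9.81) = 2.672 m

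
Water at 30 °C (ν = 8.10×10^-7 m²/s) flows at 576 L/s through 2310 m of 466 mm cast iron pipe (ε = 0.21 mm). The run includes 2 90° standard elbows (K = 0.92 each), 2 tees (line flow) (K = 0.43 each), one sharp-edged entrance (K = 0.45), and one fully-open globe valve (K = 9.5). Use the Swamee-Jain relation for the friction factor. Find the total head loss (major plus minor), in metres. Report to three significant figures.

V = 4Q/(πD²) = 3.377 m/s; V²/2g = 0.5813 m
Re = 1.94×10^6, ε/D = 4.51×10^-4 → f = 0.01668 (Swamee-Jain)
Major: h_f = f(L/D)·V²/2g = 0.01668·4957·0.5813 = 48.06 m
Minor: ΣK = 12.7; h_m = ΣK·V²/2g = 7.354 m
Total H_L = 48.06 + 7.354 = 55.41 m

H_L ≈ 55.4 m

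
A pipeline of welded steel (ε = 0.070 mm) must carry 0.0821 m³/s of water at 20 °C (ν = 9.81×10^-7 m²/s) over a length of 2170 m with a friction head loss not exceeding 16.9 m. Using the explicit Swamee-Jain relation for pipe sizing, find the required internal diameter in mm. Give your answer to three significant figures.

D ≈ 263 mm

Swamee-Jain (Type III): D = 0.66·[ε^1.25·(LQ²/(gh_f))^4.75 + ν·Q^9.4·(L/(gh_f))^5.2]^0.04
LQ²/(gh_f) = 0.08822; L/(gh_f) = 13.09
Term 1 = ε^1.25·(…)^4.75 = 6.28×10^-11; Term 2 = ν·Q^9.4·(…)^5.2 = 3.93×10^-11
D = 0.66·(6.28×10^-11 + 3.93×10^-11)^0.04 = 0.2630 m = 263 mm
Check: V = 1.51 m/s, Re = 4.05×10^5, f = 0.01637, h_f = 15.7 m ≈ 16.9 m ✓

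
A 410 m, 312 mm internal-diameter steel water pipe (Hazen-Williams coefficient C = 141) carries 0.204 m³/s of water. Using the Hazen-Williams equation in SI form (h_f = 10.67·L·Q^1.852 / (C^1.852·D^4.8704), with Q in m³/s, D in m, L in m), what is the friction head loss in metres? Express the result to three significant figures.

h_f = 10.67·410·0.204^1.852 / (141^1.852·0.312^4.8704) = 7.010 m

h_f ≈ 7.01 m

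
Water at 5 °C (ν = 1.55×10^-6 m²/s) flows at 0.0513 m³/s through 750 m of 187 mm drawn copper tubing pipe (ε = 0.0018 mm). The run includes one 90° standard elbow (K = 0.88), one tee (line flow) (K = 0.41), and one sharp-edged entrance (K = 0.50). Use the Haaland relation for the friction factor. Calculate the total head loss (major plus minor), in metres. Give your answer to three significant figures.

V = 4Q/(πD²) = 1.868 m/s; V²/2g = 0.1778 m
Re = 2.25×10^5, ε/D = 9.63×10^-6 → f = 0.01521 (Haaland)
Major: h_f = f(L/D)·V²/2g = 0.01521·4011·0.1778 = 10.85 m
Minor: ΣK = 1.79; h_m = ΣK·V²/2g = 0.3183 m
Total H_L = 10.85 + 0.3183 = 11.16 m

H_L ≈ 11.2 m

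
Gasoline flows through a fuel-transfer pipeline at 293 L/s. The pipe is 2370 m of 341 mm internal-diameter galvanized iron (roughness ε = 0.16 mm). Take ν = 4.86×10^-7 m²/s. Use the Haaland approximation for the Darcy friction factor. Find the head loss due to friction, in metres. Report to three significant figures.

h_f ≈ 60.9 m

V = 4Q/(πD²) = 4·0.293/(π·0.341²) = 3.208 m/s
Re = VD/ν = 3.208·0.341/4.86×10^-7 = 2.25×10^6 → turbulent
ε/D = 0.16/341 = 4.69×10^-4
Haaland: f = 0.01671
h_f = f(L/D)V²/(2g) = 0.01671·(2370/0.341)·3.208²/(2·9.81) = 60.91 m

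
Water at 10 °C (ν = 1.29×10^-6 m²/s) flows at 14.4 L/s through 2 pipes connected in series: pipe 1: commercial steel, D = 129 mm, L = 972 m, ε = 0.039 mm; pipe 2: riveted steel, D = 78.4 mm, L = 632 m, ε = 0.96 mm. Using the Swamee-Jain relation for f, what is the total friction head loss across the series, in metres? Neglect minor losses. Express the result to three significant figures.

H ≈ 159 m

Pipe 1: V = 1.102 m/s, Re = 1.10×10^5, ε/D = 3.02×10^-4, f = 0.01923, h_1 = f(L/D)V²/2g = 8.966 m
Pipe 2: V = 2.983 m/s, Re = 1.81×10^5, ε/D = 0.0122, f = 0.04109, h_2 = f(L/D)V²/2g = 150.2 m
Series → Q common, losses add: H = Σh = 159.2 m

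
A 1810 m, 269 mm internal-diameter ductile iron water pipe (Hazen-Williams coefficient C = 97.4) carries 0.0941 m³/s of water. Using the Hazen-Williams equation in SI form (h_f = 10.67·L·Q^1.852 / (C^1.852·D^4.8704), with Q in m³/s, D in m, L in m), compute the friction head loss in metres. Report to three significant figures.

h_f = 10.67·1810·0.0941^1.852 / (97.4^1.852·0.269^4.8704) = 30.16 m

h_f ≈ 30.2 m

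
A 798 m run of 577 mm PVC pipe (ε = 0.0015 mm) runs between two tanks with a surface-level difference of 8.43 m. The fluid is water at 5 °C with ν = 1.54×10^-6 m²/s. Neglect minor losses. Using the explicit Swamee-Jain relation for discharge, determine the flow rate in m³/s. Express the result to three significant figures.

Q ≈ 0.849 m³/s

Swamee-Jain (Type II): Q = -0.965·√(gD⁵h_f/L)·ln[ε/(3.7D) + √(3.17ν²L/(gD³h_f))]
√(gD⁵h_f/L) = √(9.81·0.577⁵·8.43/798) = 0.08141
ε/(3.7D) = 7.03×10^-7; √(3.17ν²L/(gD³h_f)) = 1.94×10^-5
Q = -0.965·0.08141·ln(2.014×10^-5) = 0.8495 m³/s
Check: V = 3.25 m/s, Re = 1.22×10^6, f = 0.01131, h_f = 8.41 m ≈ 8.43 m ✓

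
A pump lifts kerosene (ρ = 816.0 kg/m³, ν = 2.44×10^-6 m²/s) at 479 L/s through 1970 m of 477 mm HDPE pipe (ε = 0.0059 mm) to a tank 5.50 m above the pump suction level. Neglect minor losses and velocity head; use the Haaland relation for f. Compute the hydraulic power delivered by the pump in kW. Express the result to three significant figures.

V = 4Q/(πD²) = 2.680 m/s; Re = 5.24×10^5; ε/D = 1.24×10^-5; f = 0.01310
h_f = f(L/D)V²/2g = 19.81 m
Total head H = z + h_f = 5.50 + 19.81 = 25.31 m
P_hyd = ρgQH = 816.0·9.81·0.479·25.31 = 97.06 kW

P_hyd ≈ 97.1 kW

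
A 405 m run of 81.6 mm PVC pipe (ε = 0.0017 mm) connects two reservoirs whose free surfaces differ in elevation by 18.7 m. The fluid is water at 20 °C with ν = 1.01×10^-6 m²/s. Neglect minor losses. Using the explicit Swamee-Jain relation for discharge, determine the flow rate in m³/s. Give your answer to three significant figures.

Swamee-Jain (Type II): Q = -0.965·√(gD⁵h_f/L)·ln[ε/(3.7D) + √(3.17ν²L/(gD³h_f))]
√(gD⁵h_f/L) = √(9.81·0.0816⁵·18.7/405) = 0.001280
ε/(3.7D) = 5.63×10^-6; √(3.17ν²L/(gD³h_f)) = 1.15×10^-4
Q = -0.965·0.001280·ln(1.203×10^-4) = 0.01115 m³/s
Check: V = 2.13 m/s, Re = 1.72×10^5, f = 0.01617, h_f = 18.6 m ≈ 18.7 m ✓

Q ≈ 0.0111 m³/s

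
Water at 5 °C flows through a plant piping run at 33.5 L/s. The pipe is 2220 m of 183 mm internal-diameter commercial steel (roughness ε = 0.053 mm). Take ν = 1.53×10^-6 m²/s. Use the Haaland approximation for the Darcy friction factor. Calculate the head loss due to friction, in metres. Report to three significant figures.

V = 4Q/(πD²) = 4·0.0335/(π·0.183²) = 1.274 m/s
Re = VD/ν = 1.274·0.183/1.53×10^-6 = 1.52×10^5 → turbulent
ε/D = 0.053/183 = 2.90×10^-4
Haaland: f = 0.01803
h_f = f(L/D)V²/(2g) = 0.01803·(2220/0.183)·1.274²/(2·9.81) = 18.09 m

h_f ≈ 18.1 m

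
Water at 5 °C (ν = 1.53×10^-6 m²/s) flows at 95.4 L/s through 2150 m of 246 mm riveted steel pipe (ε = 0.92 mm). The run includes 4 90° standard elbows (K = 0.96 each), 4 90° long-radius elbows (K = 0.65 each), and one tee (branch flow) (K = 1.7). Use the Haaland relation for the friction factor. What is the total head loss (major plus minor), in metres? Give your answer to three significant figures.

V = 4Q/(πD²) = 2.007 m/s; V²/2g = 0.2053 m
Re = 3.23×10^5, ε/D = 0.00374 → f = 0.02824 (Haaland)
Major: h_f = f(L/D)·V²/2g = 0.02824·8740·0.2053 = 50.69 m
Minor: ΣK = 8.14; h_m = ΣK·V²/2g = 1.671 m
Total H_L = 50.69 + 1.671 = 52.36 m

H_L ≈ 52.4 m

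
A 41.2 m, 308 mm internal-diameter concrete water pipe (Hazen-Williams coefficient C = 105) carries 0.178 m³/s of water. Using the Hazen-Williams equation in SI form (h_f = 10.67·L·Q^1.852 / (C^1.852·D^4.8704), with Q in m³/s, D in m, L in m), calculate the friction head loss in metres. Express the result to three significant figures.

h_f ≈ 1.01 m

h_f = 10.67·41.2·0.178^1.852 / (105^1.852·0.308^4.8704) = 1.006 m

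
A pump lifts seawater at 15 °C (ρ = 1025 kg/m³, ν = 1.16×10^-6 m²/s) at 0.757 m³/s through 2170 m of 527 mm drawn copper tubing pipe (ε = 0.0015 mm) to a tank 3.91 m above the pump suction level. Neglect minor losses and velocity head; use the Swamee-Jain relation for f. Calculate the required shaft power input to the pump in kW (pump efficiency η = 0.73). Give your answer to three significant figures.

V = 4Q/(πD²) = 3.470 m/s; Re = 1.58×10^6; ε/D = 2.85×10^-6; f = 0.01086
h_f = f(L/D)V²/2g = 27.45 m
Total head H = z + h_f = 3.91 + 27.45 = 31.36 m
P_hyd = ρgQH = 1025·9.81·0.757·31.36 = 238.7 kW
P_shaft = P_hyd/η = 238.7/0.73 = 327.0 kW

P_shaft ≈ 327 kW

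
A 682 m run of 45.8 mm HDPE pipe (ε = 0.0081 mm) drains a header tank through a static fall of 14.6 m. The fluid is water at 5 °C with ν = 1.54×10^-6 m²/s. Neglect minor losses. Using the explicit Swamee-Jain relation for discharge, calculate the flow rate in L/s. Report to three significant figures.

Q ≈ 1.45 L/s

Swamee-Jain (Type II): Q = -0.965·√(gD⁵h_f/L)·ln[ε/(3.7D) + √(3.17ν²L/(gD³h_f))]
√(gD⁵h_f/L) = √(9.81·0.0458⁵·14.6/682) = 2.057×10^-4
ε/(3.7D) = 4.78×10^-5; √(3.17ν²L/(gD³h_f)) = 6.10×10^-4
Q = -0.965·2.057×10^-4·ln(6.582×10^-4) = 0.001454 m³/s
Check: V = 0.883 m/s, Re = 2.63×10^4, f = 0.02464, h_f = 14.6 m ≈ 14.6 m ✓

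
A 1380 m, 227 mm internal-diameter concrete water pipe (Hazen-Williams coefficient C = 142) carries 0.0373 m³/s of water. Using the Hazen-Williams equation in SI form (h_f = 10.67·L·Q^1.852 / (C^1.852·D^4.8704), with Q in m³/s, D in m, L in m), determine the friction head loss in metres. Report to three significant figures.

h_f ≈ 4.71 m

h_f = 10.67·1380·0.0373^1.852 / (142^1.852·0.227^4.8704) = 4.712 m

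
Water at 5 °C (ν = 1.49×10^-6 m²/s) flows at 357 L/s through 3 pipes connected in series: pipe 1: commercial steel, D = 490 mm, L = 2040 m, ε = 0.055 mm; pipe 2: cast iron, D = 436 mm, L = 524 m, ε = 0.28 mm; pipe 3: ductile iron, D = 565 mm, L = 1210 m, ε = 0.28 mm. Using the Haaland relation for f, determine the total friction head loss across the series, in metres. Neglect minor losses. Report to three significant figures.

Pipe 1: V = 1.893 m/s, Re = 6.23×10^5, ε/D = 1.12×10^-4, f = 0.01407, h_1 = f(L/D)V²/2g = 10.70 m
Pipe 2: V = 2.391 m/s, Re = 7.00×10^5, ε/D = 6.42×10^-4, f = 0.01823, h_2 = f(L/D)V²/2g = 6.385 m
Pipe 3: V = 1.424 m/s, Re = 5.40×10^5, ε/D = 4.96×10^-4, f = 0.01749, h_3 = f(L/D)V²/2g = 3.871 m
Series → Q common, losses add: H = Σh = 20.96 m

H ≈ 21.0 m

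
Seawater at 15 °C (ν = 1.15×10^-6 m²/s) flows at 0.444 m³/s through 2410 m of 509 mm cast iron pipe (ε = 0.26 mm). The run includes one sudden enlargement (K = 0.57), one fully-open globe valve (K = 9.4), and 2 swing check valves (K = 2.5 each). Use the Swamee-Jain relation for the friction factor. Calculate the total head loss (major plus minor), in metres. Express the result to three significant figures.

V = 4Q/(πD²) = 2.182 m/s; V²/2g = 0.2427 m
Re = 9.66×10^5, ε/D = 5.11×10^-4 → f = 0.01739 (Swamee-Jain)
Major: h_f = f(L/D)·V²/2g = 0.01739·4735·0.2427 = 19.98 m
Minor: ΣK = 15.0; h_m = ΣK·V²/2g = 3.633 m
Total H_L = 19.98 + 3.633 = 23.61 m

H_L ≈ 23.6 m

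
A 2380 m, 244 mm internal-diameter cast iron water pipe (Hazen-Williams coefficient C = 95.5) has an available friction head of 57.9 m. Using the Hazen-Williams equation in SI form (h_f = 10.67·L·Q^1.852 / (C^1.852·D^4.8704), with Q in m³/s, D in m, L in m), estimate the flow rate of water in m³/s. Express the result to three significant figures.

Rearranging: Q = [h_f·C^1.852·D^4.8704 / (10.67·L)]^(1/1.852)
Q = [57.9·95.5^1.852·0.244^4.8704 / (10.67·2380)]^0.540 = 0.08757 m³/s

Q ≈ 0.0876 m³/s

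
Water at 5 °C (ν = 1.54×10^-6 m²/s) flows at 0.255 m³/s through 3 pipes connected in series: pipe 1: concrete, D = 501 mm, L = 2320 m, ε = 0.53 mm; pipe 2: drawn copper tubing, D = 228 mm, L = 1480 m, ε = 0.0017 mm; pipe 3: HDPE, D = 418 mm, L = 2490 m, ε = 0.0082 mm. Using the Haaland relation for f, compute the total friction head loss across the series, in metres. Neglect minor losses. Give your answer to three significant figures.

H ≈ 175 m

Pipe 1: V = 1.294 m/s, Re = 4.21×10^5, ε/D = 0.00106, f = 0.02054, h_1 = f(L/D)V²/2g = 8.111 m
Pipe 2: V = 6.246 m/s, Re = 9.25×10^5, ε/D = 7.46×10^-6, f = 0.01186, h_2 = f(L/D)V²/2g = 153.1 m
Pipe 3: V = 1.858 m/s, Re = 5.04×10^5, ε/D = 1.96×10^-5, f = 0.01328, h_3 = f(L/D)V²/2g = 13.92 m
Series → Q common, losses add: H = Σh = 175.2 m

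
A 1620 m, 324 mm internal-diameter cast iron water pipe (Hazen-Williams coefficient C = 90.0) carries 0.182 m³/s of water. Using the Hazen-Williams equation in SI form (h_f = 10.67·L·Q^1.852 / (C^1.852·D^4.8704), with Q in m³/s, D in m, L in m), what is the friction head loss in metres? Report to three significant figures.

h_f ≈ 42.8 m

h_f = 10.67·1620·0.182^1.852 / (90.0^1.852·0.324^4.8704) = 42.85 m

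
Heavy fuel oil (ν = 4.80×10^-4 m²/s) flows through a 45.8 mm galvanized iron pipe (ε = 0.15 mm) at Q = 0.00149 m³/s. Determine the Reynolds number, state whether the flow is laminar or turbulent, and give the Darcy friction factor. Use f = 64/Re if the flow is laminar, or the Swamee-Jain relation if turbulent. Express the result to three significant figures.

Re ≈ 86.3; laminar; f = 64/Re ≈ 0.742

V = 4Q/(πD²) = 0.9044 m/s
Re = VD/ν = 0.9044·0.0458/4.80×10^-4 = 86.3
Re < 2300 → laminar → f = 64/Re = 0.7416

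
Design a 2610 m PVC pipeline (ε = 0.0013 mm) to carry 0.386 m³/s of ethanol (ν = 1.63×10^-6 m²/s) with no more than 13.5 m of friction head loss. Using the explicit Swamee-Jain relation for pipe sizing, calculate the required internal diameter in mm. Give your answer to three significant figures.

D ≈ 503 mm

Swamee-Jain (Type III): D = 0.66·[ε^1.25·(LQ²/(gh_f))^4.75 + ν·Q^9.4·(L/(gh_f))^5.2]^0.04
LQ²/(gh_f) = 2.936; L/(gh_f) = 19.71
Term 1 = ε^1.25·(…)^4.75 = 7.32×10^-6; Term 2 = ν·Q^9.4·(…)^5.2 = 0.00114
D = 0.66·(7.32×10^-6 + 0.00114)^0.04 = 0.5035 m = 503 mm
Check: V = 1.94 m/s, Re = 5.99×10^5, f = 0.01273, h_f = 12.6 m ≈ 13.5 m ✓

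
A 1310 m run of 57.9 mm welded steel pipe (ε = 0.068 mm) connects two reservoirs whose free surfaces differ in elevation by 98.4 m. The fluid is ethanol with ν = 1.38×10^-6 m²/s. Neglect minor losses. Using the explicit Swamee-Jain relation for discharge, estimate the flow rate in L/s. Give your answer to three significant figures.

Q ≈ 5.05 L/s

Swamee-Jain (Type II): Q = -0.965·√(gD⁵h_f/L)·ln[ε/(3.7D) + √(3.17ν²L/(gD³h_f))]
√(gD⁵h_f/L) = √(9.81·0.0579⁵·98.4/1310) = 6.925×10^-4
ε/(3.7D) = 3.17×10^-4; √(3.17ν²L/(gD³h_f)) = 2.05×10^-4
Q = -0.965·6.925×10^-4·ln(5.229×10^-4) = 0.005049 m³/s
Check: V = 1.92 m/s, Re = 8.05×10^4, f = 0.02339, h_f = 99.2 m ≈ 98.4 m ✓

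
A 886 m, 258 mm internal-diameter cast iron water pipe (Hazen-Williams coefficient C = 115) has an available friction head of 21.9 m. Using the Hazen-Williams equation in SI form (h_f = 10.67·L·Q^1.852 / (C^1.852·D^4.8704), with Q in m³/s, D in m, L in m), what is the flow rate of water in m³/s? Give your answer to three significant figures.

Rearranging: Q = [h_f·C^1.852·D^4.8704 / (10.67·L)]^(1/1.852)
Q = [21.9·115^1.852·0.258^4.8704 / (10.67·886)]^0.540 = 0.1232 m³/s

Q ≈ 0.123 m³/s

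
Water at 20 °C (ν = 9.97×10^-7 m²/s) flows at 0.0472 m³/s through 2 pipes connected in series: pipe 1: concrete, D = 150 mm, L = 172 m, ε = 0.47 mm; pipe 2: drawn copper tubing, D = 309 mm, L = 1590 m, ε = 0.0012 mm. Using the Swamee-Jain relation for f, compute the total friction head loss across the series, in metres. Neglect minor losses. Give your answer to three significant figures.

H ≈ 12.9 m

Pipe 1: V = 2.671 m/s, Re = 4.02×10^5, ε/D = 0.00313, f = 0.02694, h_1 = f(L/D)V²/2g = 11.23 m
Pipe 2: V = 0.6294 m/s, Re = 1.95×10^5, ε/D = 3.88×10^-6, f = 0.01564, h_2 = f(L/D)V²/2g = 1.625 m
Series → Q common, losses add: H = Σh = 12.86 m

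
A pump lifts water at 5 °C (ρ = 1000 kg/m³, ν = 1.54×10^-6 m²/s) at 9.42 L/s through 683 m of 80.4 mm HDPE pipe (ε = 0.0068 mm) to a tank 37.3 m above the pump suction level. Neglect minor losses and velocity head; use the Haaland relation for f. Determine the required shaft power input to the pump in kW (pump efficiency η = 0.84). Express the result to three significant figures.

V = 4Q/(πD²) = 1.855 m/s; Re = 9.69×10^4; ε/D = 8.46×10^-5; f = 0.01830
h_f = f(L/D)V²/2g = 27.28 m
Total head H = z + h_f = 37.3 + 27.28 = 64.58 m
P_hyd = ρgQH = 1000·9.81·0.00942·64.58 = 5.968 kW
P_shaft = P_hyd/η = 5.968/0.84 = 7.105 kW

P_shaft ≈ 7.11 kW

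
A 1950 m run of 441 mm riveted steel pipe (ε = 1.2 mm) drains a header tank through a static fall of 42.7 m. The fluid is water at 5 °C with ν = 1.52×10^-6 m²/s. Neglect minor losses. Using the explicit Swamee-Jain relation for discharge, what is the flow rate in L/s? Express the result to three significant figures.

Swamee-Jain (Type II): Q = -0.965·√(gD⁵h_f/L)·ln[ε/(3.7D) + √(3.17ν²L/(gD³h_f))]
√(gD⁵h_f/L) = √(9.81·0.441⁵·42.7/1950) = 0.05986
ε/(3.7D) = 7.35×10^-4; √(3.17ν²L/(gD³h_f)) = 1.99×10^-5
Q = -0.965·0.05986·ln(7.554×10^-4) = 0.4152 m³/s
Check: V = 2.72 m/s, Re = 7.89×10^5, f = 0.02573, h_f = 42.9 m ≈ 42.7 m ✓

Q ≈ 415 L/s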